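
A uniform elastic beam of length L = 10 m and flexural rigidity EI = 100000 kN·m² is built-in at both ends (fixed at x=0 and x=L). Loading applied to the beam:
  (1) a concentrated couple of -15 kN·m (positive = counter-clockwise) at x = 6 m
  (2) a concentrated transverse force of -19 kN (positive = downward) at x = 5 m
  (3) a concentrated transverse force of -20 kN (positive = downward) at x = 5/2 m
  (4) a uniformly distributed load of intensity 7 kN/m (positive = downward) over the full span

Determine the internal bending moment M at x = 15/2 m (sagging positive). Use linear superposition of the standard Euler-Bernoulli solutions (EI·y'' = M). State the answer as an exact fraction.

M(15/2) = 2989/240 kN·m

Load 1 — applied couple M₀=-15 kN·m at a=6 m (b=L-a=4):
  M_1 = R_Ax - M_A - M₀  [x>a] with R_A=-54/25, M_A=-24/5 = (-54/25)·(15/2) - (-24/5) - (-15) = 18/5 kN·m
Load 2 — point force P=-19 kN at a=5 m (b=L-a=5):
  M_2 = Pa²(a+3b)(L-x)/L³ - Pa²b/L²  [x>a] = (-19)·5²·(5+3·5)·(10-(15/2))/10³ - (-19)·5²·5/10² = 0 kN·m
Load 3 — point force P=-20 kN at a=5/2 m (b=L-a=15/2):
  M_3 = Pa²(a+3b)(L-x)/L³ - Pa²b/L²  [x>a] = (-20)·(5/2)²·((5/2)+3·(15/2))·(10-(15/2))/10³ - (-20)·(5/2)²·(15/2)/10² = 25/16 kN·m
Load 4 — uniform load w=7 kN/m over full span:
  M_4 = wLx/2 - wL²/12 - wx²/2 = 7·10·(15/2)/2 - 7·10²/12 - 7·(15/2)²/2 = 175/24 kN·m
Superposition: M = Σ M_i = 2989/240 kN·m ≈ 12.454167 kN·m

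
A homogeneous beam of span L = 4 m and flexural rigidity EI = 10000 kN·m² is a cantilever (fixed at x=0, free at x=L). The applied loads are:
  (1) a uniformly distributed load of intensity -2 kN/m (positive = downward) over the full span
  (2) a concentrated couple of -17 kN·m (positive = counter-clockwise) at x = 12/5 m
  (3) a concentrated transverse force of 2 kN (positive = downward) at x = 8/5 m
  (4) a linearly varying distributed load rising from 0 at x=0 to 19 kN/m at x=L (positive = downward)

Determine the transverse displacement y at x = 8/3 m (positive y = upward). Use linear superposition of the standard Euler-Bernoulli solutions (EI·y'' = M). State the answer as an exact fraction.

Load 1 — uniform load w=-2 kN/m over full span:
  y_1 = -wx²(x²-4Lx+6L²)/(24EI) = -(-2)·(8/3)²·((8/3)²-4·4·(8/3)+6·4²)/(24·10000) = 544/151875 m
Load 2 — applied couple M₀=-17 kN·m at a=12/5 m (b=L-a=8/5):
  y_2 = M₀a(2x-a)/(2EI)  [x>a] = (-17)·(12/5)·(2·(8/3)-(12/5))/(2·10000) = -187/31250 m
Load 3 — point force P=2 kN at a=8/5 m (b=L-a=12/5):
  y_3 = -Pa²(3x-a)/(6EI)  [x>a] = -2·(8/5)²·(3·(8/3)-(8/5))/(6·10000) = -128/234375 m
Load 4 — triangular load w₀=19 kN/m (0→w₀ over full span):
  y_4 = (w₀Lx³/12-w₀L²x²/6-w₀x⁵/(120L))/EI = (19·4·(8/3)³/12-19·4²·(8/3)²/6-19·(8/3)⁵/(120·4))/10000 = -55936/2278125 m
Superposition: y = Σ y_i = -3132623/113906250 m ≈ -0.027502 m

y(8/3) = -3132623/113906250 m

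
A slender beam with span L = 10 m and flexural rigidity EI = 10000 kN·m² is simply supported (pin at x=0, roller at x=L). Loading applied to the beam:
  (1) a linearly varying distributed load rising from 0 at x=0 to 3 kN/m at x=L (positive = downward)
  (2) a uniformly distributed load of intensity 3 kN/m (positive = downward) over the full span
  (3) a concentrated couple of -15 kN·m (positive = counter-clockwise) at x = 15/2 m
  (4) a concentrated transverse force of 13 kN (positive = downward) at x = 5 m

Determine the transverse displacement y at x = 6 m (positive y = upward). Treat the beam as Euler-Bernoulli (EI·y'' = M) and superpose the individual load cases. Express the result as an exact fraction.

Load 1 — triangular load w₀=3 kN/m (0→w₀ over full span):
  y_1 = -w₀x(7L⁴-10L²x²+3x⁴)/(360LEI) = -3·6·(7·10⁴-10·10²·6²+3·6⁴)/(360·10·10000) = -296/15625 m
Load 2 — uniform load w=3 kN/m over full span:
  y_2 = -wx(L³-2Lx²+x³)/(24EI) = -3·6·(10³-2·10·6²+6³)/(24·10000) = -93/2500 m
Load 3 — applied couple M₀=-15 kN·m at a=15/2 m (b=L-a=5/2):
  y_3 = (M₀x³/(6L)+C₁x)/EI  [x≤a] with C₁=M₀(3b²-L²)/(6L)=325/16 = ((-15)·6³/(6·10)+(325/16)·6)/10000 = 543/80000 m
Load 4 — point force P=13 kN at a=5 m (b=L-a=5):
  y_4 = -Pa(L-x)(2Lx-a²-x²)/(6LEI)  [x>a] = -13·5·(10-6)·(2·10·6-5²-6²)/(6·10·10000) = -767/30000 m
Superposition: y = Σ y_i = -449539/6000000 m ≈ -0.074923 m

y(6) = -449539/6000000 m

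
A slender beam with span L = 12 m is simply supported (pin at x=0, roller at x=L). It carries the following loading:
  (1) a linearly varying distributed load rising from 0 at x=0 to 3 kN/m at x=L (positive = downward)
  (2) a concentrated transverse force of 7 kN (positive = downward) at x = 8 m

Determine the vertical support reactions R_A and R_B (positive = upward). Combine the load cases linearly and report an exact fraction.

R_A = 25/3 kN, R_B = 50/3 kN

Load 1 — triangular load w₀=3 kN/m (0→w₀ over full span):
  R_A = w₀L/6 = 3·12/6 = 6 kN
  R_B = w₀L/3 = 3·12/3 = 12 kN
Load 2 — point force P=7 kN at a=8 m (b=L-a=4):
  R_A = Pb/L = 7·4/12 = 7/3 kN
  R_B = Pa/L = 7·8/12 = 14/3 kN
Superposition: R_A = 25/3 kN, R_B = 50/3 kN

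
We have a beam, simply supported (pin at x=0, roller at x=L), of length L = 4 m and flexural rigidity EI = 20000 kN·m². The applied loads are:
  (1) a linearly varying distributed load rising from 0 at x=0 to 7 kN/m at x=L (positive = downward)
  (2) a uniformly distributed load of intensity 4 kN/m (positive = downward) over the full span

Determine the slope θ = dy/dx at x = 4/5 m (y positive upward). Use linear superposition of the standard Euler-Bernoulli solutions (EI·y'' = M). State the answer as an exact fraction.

θ(4/5) = -2759/3515625 rad

Load 1 — triangular load w₀=7 kN/m (0→w₀ over full span):
  θ_1 = -w₀(7L⁴-30L²x²+15x⁴)/(360LEI) = -7·(7·4⁴-30·4²·(4/5)²+15·(4/5)⁴)/(360·4·20000) = -1274/3515625 rad
Load 2 — uniform load w=4 kN/m over full span:
  θ_2 = -w(L³-6Lx²+4x³)/(24EI) = -4·(4³-6·4·(4/5)²+4·(4/5)³)/(24·20000) = -33/78125 rad
Superposition: θ = Σ θ_i = -2759/3515625 rad ≈ -0.000785 rad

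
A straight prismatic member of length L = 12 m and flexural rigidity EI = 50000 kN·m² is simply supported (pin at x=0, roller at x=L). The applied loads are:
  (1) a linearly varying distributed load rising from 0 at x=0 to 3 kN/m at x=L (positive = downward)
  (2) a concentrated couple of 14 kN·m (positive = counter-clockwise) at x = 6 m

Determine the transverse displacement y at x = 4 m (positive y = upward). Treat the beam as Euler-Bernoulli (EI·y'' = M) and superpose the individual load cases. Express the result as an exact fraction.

Load 1 — triangular load w₀=3 kN/m (0→w₀ over full span):
  y_1 = -w₀x(7L⁴-10L²x²+3x⁴)/(360LEI) = -3·4·(7·12⁴-10·12²·4²+3·4⁴)/(360·12·50000) = -64/9375 m
Load 2 — applied couple M₀=14 kN·m at a=6 m (b=L-a=6):
  y_2 = (M₀x³/(6L)+C₁x)/EI  [x≤a] with C₁=M₀(3b²-L²)/(6L)=-7 = (14·4³/(6·12)+(-7)·4)/50000 = -7/22500 m
Superposition: y = Σ y_i = -803/112500 m ≈ -0.007138 m

y(4) = -803/112500 m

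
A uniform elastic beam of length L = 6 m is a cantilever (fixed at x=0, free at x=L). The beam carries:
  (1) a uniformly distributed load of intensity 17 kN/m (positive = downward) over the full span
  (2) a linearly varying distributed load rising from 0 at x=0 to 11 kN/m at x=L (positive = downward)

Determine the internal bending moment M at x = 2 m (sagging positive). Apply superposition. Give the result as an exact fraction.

M(2) = -1840/9 kN·m

Load 1 — uniform load w=17 kN/m over full span:
  M_1 = -w(L-x)²/2 = -17·(6-2)²/2 = -136 kN·m
Load 2 — triangular load w₀=11 kN/m (0→w₀ over full span):
  M_2 = w₀Lx/2 - w₀L²/3 - w₀x³/(6L) = 11·6·2/2 - 11·6²/3 - 11·2³/(6·6) = -616/9 kN·m
Superposition: M = Σ M_i = -1840/9 kN·m ≈ -204.444444 kN·m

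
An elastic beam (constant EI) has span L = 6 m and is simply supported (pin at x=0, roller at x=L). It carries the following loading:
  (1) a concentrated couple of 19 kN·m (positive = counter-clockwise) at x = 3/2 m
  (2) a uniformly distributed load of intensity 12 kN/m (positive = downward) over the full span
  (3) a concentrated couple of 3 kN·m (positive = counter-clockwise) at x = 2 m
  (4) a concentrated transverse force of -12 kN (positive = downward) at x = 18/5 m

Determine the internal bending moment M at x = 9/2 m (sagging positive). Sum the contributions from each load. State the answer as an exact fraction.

M(9/2) = 121/5 kN·m

Load 1 — applied couple M₀=19 kN·m at a=3/2 m (b=L-a=9/2):
  M_1 = M₀x/L - M₀  [x>a] = 19·(9/2)/6 - 19 = -19/4 kN·m
Load 2 — uniform load w=12 kN/m over full span:
  M_2 = wx(L-x)/2 = 12·(9/2)·(6-(9/2))/2 = 81/2 kN·m
Load 3 — applied couple M₀=3 kN·m at a=2 m (b=L-a=4):
  M_3 = M₀x/L - M₀  [x>a] = 3·(9/2)/6 - 3 = -3/4 kN·m
Load 4 — point force P=-12 kN at a=18/5 m (b=L-a=12/5):
  M_4 = Pa(L-x)/L  [x>a] = (-12)·(18/5)·(6-(9/2))/6 = -54/5 kN·m
Superposition: M = Σ M_i = 121/5 kN·m ≈ 24.200000 kN·m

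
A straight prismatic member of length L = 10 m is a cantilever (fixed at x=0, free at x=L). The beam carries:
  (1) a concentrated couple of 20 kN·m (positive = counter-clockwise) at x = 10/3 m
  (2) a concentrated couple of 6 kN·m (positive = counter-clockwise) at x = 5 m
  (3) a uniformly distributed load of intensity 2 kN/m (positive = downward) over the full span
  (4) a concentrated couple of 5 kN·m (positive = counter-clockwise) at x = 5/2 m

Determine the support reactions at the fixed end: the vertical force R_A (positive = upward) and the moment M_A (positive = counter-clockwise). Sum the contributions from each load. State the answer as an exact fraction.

Load 1 — applied couple M₀=20 kN·m at a=10/3 m (b=L-a=20/3):
  R_A = 0 kN
  M_A = -M₀ = -20 kN·m
Load 2 — applied couple M₀=6 kN·m at a=5 m (b=L-a=5):
  R_A = 0 kN
  M_A = -M₀ = -6 kN·m
Load 3 — uniform load w=2 kN/m over full span:
  R_A = wL = 2·10 = 20 kN
  M_A = wL²/2 = 2·10²/2 = 100 kN·m
Load 4 — applied couple M₀=5 kN·m at a=5/2 m (b=L-a=15/2):
  R_A = 0 kN
  M_A = -M₀ = -5 kN·m
Superposition: R_A = 20 kN, M_A = 69 kN·m

R_A = 20 kN, M_A = 69 kN·m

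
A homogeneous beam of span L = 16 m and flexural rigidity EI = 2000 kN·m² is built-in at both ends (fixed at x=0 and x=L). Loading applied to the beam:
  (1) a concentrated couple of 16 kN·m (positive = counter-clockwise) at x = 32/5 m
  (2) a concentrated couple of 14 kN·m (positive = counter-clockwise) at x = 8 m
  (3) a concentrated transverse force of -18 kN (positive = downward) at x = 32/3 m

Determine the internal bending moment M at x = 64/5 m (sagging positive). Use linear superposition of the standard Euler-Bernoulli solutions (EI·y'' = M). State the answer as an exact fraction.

Load 1 — applied couple M₀=16 kN·m at a=32/5 m (b=L-a=48/5):
  M_1 = R_Ax - M_A - M₀  [x>a] with R_A=36/25, M_A=48/25 = (36/25)·(64/5) - (48/25) - 16 = 64/125 kN·m
Load 2 — applied couple M₀=14 kN·m at a=8 m (b=L-a=8):
  M_2 = R_Ax - M_A - M₀  [x>a] with R_A=21/16, M_A=7/2 = (21/16)·(64/5) - (7/2) - 14 = -7/10 kN·m
Load 3 — point force P=-18 kN at a=32/3 m (b=L-a=16/3):
  M_3 = Pa²(a+3b)(L-x)/L³ - Pa²b/L²  [x>a] = (-18)·(32/3)²·((32/3)+3·(16/3))·(16-(64/5))/16³ - (-18)·(32/3)²·(16/3)/16² = 0 kN·m
Superposition: M = Σ M_i = -47/250 kN·m ≈ -0.188000 kN·m

M(64/5) = -47/250 kN·m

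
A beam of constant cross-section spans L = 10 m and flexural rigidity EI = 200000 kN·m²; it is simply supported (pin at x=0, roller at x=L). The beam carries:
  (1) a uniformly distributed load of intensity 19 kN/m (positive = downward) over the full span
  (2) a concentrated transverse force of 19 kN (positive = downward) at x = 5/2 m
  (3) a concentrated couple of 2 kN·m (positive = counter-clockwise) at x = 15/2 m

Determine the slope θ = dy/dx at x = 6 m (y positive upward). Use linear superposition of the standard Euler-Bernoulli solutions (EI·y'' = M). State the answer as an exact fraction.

θ(6) = 43431/32000000 rad

Load 1 — uniform load w=19 kN/m over full span:
  θ_1 = -w(L³-6Lx²+4x³)/(24EI) = -19·(10³-6·10·6²+4·6³)/(24·200000) = 703/600000 rad
Load 2 — point force P=19 kN at a=5/2 m (b=L-a=15/2):
  θ_2 = -Pa(2L²-6Lx+3x²+a²)/(6LEI)  [x>a] = -19·(5/2)·(2·10²-6·10·6+3·6²+(5/2)²)/(6·10·200000) = 1159/6400000 rad
Load 3 — applied couple M₀=2 kN·m at a=15/2 m (b=L-a=5/2):
  θ_3 = (M₀x²/(2L)+C₁)/EI  [x≤a] with C₁=M₀(3b²-L²)/(6L)=-65/24 = (2·6²/(2·10)+(-65/24))/200000 = 107/24000000 rad
Superposition: θ = Σ θ_i = 43431/32000000 rad ≈ 0.001357 rad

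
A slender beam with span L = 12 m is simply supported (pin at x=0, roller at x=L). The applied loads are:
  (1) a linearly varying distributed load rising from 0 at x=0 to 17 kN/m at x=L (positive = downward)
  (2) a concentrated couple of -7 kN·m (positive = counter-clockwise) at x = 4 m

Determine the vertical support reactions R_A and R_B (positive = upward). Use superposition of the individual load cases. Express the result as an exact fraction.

R_A = 401/12 kN, R_B = 823/12 kN

Load 1 — triangular load w₀=17 kN/m (0→w₀ over full span):
  R_A = w₀L/6 = 17·12/6 = 34 kN
  R_B = w₀L/3 = 17·12/3 = 68 kN
Load 2 — applied couple M₀=-7 kN·m at a=4 m (b=L-a=8):
  R_A = M₀/L = (-7)/12 = -7/12 kN
  R_B = -M₀/L = -(-7)/12 = 7/12 kN
Superposition: R_A = 401/12 kN, R_B = 823/12 kN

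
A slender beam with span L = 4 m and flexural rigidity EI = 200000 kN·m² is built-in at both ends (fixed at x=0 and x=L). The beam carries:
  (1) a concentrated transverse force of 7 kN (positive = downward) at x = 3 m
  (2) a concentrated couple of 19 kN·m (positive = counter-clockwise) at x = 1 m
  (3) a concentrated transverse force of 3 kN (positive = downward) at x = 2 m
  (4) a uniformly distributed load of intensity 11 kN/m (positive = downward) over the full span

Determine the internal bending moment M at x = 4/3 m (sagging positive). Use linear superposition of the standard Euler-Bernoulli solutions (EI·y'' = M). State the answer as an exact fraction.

M(4/3) = -25/9 kN·m

Load 1 — point force P=7 kN at a=3 m (b=L-a=1):
  M_1 = Pb²(3a+b)x/L³ - Pab²/L²  [x≤a] = 7·1²·(3·3+1)·(4/3)/4³ - 7·3·1²/4² = 7/48 kN·m
Load 2 — applied couple M₀=19 kN·m at a=1 m (b=L-a=3):
  M_2 = R_Ax - M_A - M₀  [x>a] with R_A=171/32, M_A=-57/16 = (171/32)·(4/3) - (-57/16) - 19 = -133/16 kN·m
Load 3 — point force P=3 kN at a=2 m (b=L-a=2):
  M_3 = Pb²(3a+b)x/L³ - Pab²/L²  [x≤a] = 3·2²·(3·2+2)·(4/3)/4³ - 3·2·2²/4² = 1/2 kN·m
Load 4 — uniform load w=11 kN/m over full span:
  M_4 = wLx/2 - wL²/12 - wx²/2 = 11·4·(4/3)/2 - 11·4²/12 - 11·(4/3)²/2 = 44/9 kN·m
Superposition: M = Σ M_i = -25/9 kN·m ≈ -2.777778 kN·m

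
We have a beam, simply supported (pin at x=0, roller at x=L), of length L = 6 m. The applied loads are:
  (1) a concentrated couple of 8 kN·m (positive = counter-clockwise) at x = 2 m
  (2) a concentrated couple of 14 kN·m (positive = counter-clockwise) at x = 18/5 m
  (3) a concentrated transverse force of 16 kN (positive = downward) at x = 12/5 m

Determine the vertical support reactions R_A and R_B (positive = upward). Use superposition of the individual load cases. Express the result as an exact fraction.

R_A = 199/15 kN, R_B = 41/15 kN

Load 1 — applied couple M₀=8 kN·m at a=2 m (b=L-a=4):
  R_A = M₀/L = 8/6 = 4/3 kN
  R_B = -M₀/L = -8/6 = -4/3 kN
Load 2 — applied couple M₀=14 kN·m at a=18/5 m (b=L-a=12/5):
  R_A = M₀/L = 14/6 = 7/3 kN
  R_B = -M₀/L = -14/6 = -7/3 kN
Load 3 — point force P=16 kN at a=12/5 m (b=L-a=18/5):
  R_A = Pb/L = 16·(18/5)/6 = 48/5 kN
  R_B = Pa/L = 16·(12/5)/6 = 32/5 kN
Superposition: R_A = 199/15 kN, R_B = 41/15 kN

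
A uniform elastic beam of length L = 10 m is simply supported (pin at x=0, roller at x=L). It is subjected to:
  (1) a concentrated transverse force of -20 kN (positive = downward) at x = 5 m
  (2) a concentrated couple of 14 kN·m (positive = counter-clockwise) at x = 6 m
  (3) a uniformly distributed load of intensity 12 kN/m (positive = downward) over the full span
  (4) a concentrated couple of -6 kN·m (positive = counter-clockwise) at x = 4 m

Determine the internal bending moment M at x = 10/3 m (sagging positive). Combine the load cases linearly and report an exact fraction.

M(10/3) = 308/3 kN·m

Load 1 — point force P=-20 kN at a=5 m (b=L-a=5):
  M_1 = Pbx/L  [x≤a] = (-20)·5·(10/3)/10 = -100/3 kN·m
Load 2 — applied couple M₀=14 kN·m at a=6 m (b=L-a=4):
  M_2 = M₀x/L  [x≤a] = 14·(10/3)/10 = 14/3 kN·m
Load 3 — uniform load w=12 kN/m over full span:
  M_3 = wx(L-x)/2 = 12·(10/3)·(10-(10/3))/2 = 400/3 kN·m
Load 4 — applied couple M₀=-6 kN·m at a=4 m (b=L-a=6):
  M_4 = M₀x/L  [x≤a] = (-6)·(10/3)/10 = -2 kN·m
Superposition: M = Σ M_i = 308/3 kN·m ≈ 102.666667 kN·m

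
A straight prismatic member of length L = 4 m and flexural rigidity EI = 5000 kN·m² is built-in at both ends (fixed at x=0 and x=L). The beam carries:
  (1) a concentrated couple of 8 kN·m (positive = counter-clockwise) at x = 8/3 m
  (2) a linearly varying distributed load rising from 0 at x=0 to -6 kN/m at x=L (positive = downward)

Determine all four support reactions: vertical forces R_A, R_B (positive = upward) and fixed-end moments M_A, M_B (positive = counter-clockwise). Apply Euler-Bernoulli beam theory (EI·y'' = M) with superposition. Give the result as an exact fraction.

R_A = -14/15 kN, M_A = -8/15 kN·m, R_B = -166/15 kN, M_B = 24/5 kN·m

Load 1 — applied couple M₀=8 kN·m at a=8/3 m (b=L-a=4/3):
  R_A = 6M₀ab/L³ = 6·8·(8/3)·(4/3)/4³ = 8/3 kN
  M_A = M₀b(2a-b)/L² = 8·(4/3)·(2·(8/3)-(4/3))/4² = 8/3 kN·m
  R_B = -6M₀ab/L³ = -6·8·(8/3)·(4/3)/4³ = -8/3 kN
  M_B = M₀a(2b-a)/L² = 8·(8/3)·(2·(4/3)-(8/3))/4² = 0 kN·m
Load 2 — triangular load w₀=-6 kN/m (0→w₀ over full span):
  R_A = 3w₀L/20 = 3·(-6)·4/20 = -18/5 kN
  M_A = w₀L²/30 = (-6)·4²/30 = -16/5 kN·m
  R_B = 7w₀L/20 = 7·(-6)·4/20 = -42/5 kN
  M_B = -w₀L²/20 = -(-6)·4²/20 = 24/5 kN·m
Superposition: R_A = -14/15 kN, M_A = -8/15 kN·m, R_B = -166/15 kN, M_B = 24/5 kN·m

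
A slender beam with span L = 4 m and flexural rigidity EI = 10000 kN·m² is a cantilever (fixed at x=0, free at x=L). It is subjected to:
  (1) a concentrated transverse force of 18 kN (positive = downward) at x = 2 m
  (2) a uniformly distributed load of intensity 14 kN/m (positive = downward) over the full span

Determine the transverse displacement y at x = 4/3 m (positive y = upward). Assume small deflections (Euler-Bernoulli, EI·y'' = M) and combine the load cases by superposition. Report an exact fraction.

Load 1 — point force P=18 kN at a=2 m (b=L-a=2):
  y_1 = -Px²(3a-x)/(6EI)  [x≤a] = -18·(4/3)²·(3·2-(4/3))/(6·10000) = -14/5625 m
Load 2 — uniform load w=14 kN/m over full span:
  y_2 = -wx²(x²-4Lx+6L²)/(24EI) = -14·(4/3)²·((4/3)²-4·4·(4/3)+6·4²)/(24·10000) = -1204/151875 m
Superposition: y = Σ y_i = -1582/151875 m ≈ -0.010416 m

y(4/3) = -1582/151875 m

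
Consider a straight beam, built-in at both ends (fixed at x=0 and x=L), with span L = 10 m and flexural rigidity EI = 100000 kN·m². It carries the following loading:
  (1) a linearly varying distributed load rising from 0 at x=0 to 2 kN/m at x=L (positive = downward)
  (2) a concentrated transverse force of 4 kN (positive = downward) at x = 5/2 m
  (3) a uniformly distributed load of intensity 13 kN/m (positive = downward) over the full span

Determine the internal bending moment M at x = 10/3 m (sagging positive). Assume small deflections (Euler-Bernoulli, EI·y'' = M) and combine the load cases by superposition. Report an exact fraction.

Load 1 — triangular load w₀=2 kN/m (0→w₀ over full span):
  M_1 = 3w₀Lx/20 - w₀L²/30 - w₀x³/(6L) = 3·2·10·(10/3)/20 - 2·10²/30 - 2·(10/3)³/(6·10) = 170/81 kN·m
Load 2 — point force P=4 kN at a=5/2 m (b=L-a=15/2):
  M_2 = Pa²(a+3b)(L-x)/L³ - Pa²b/L²  [x>a] = 4·(5/2)²·((5/2)+3·(15/2))·(10-(10/3))/10³ - 4·(5/2)²·(15/2)/10² = 55/24 kN·m
Load 3 — uniform load w=13 kN/m over full span:
  M_3 = wLx/2 - wL²/12 - wx²/2 = 13·10·(10/3)/2 - 13·10²/12 - 13·(10/3)²/2 = 325/9 kN·m
Superposition: M = Σ M_i = 26245/648 kN·m ≈ 40.501543 kN·m

M(10/3) = 26245/648 kN·m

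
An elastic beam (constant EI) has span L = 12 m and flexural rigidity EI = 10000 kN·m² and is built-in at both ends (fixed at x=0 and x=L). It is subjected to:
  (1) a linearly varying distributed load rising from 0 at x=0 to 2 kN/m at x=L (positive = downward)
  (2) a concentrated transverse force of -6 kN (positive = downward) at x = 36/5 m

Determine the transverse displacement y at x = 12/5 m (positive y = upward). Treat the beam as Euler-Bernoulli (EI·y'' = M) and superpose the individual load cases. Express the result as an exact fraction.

y(12/5) = -864/1953125 m

Load 1 — triangular load w₀=2 kN/m (0→w₀ over full span):
  y_1 = -w₀x²(L-x)²(x+2L)/(120LEI) = -2·(12/5)²·(12-(12/5))²·((12/5)+2·12)/(120·12·10000) = -19008/9765625 m
Load 2 — point force P=-6 kN at a=36/5 m (b=L-a=24/5):
  y_2 = -Pb²x²(3aL-(3a+b)x)/(6L³EI)  [x≤a] = -(-6)·(24/5)²·(12/5)²·(3·(36/5)·12-(3·(36/5)+(24/5))·(12/5))/(6·12³·10000) = 14688/9765625 m
Superposition: y = Σ y_i = -864/1953125 m ≈ -0.000442 m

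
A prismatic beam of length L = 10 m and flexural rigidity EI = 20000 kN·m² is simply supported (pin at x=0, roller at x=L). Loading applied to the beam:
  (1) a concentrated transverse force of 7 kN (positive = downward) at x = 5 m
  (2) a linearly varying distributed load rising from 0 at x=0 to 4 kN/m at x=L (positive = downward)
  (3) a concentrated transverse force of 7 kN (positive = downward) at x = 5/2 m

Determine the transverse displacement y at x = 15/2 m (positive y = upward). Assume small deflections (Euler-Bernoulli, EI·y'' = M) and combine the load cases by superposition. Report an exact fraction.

Load 1 — point force P=7 kN at a=5 m (b=L-a=5):
  y_1 = -Pa(L-x)(2Lx-a²-x²)/(6LEI)  [x>a] = -7·5·(10-(15/2))·(2·10·(15/2)-5²-(15/2)²)/(6·10·20000) = -77/15360 m
Load 2 — triangular load w₀=4 kN/m (0→w₀ over full span):
  y_2 = -w₀x(7L⁴-10L²x²+3x⁴)/(360LEI) = -4·(15/2)·(7·10⁴-10·10²·(15/2)²+3·(15/2)⁴)/(360·10·20000) = -119/12288 m
Load 3 — point force P=7 kN at a=5/2 m (b=L-a=15/2):
  y_3 = -Pa(L-x)(2Lx-a²-x²)/(6LEI)  [x>a] = -7·(5/2)·(10-(15/2))·(2·10·(15/2)-(5/2)²-(15/2)²)/(6·10·20000) = -49/15360 m
Superposition: y = Σ y_i = -1099/61440 m ≈ -0.017887 m

y(15/2) = -1099/61440 m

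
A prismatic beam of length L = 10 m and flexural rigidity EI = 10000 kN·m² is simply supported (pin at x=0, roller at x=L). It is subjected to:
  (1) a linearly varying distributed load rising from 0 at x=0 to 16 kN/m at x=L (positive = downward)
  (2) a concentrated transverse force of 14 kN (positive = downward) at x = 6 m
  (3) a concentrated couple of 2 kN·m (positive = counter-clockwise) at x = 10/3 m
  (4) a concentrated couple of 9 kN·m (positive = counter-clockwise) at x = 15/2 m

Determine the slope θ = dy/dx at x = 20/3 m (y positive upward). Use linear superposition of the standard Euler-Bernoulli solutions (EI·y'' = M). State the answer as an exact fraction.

θ(20/3) = 3876899/194400000 rad

Load 1 — triangular load w₀=16 kN/m (0→w₀ over full span):
  θ_1 = -w₀(7L⁴-30L²x²+15x⁴)/(360LEI) = -16·(7·10⁴-30·10²·(20/3)²+15·(20/3)⁴)/(360·10·10000) = 91/6075 rad
Load 2 — point force P=14 kN at a=6 m (b=L-a=4):
  θ_2 = -Pa(2L²-6Lx+3x²+a²)/(6LEI)  [x>a] = -14·6·(2·10²-6·10·(20/3)+3·(20/3)²+6²)/(6·10·10000) = 161/37500 rad
Load 3 — applied couple M₀=2 kN·m at a=10/3 m (b=L-a=20/3):
  θ_3 = (M₀x²/(2L)-M₀(x-a)+C₁)/EI  [x>a] with C₁=M₀(3b²-L²)/(6L)=10/9 = (2·(20/3)²/(2·10)-2·((20/3)-(10/3))+(10/9))/10000 = -1/9000 rad
Load 4 — applied couple M₀=9 kN·m at a=15/2 m (b=L-a=5/2):
  θ_4 = (M₀x²/(2L)+C₁)/EI  [x≤a] with C₁=M₀(3b²-L²)/(6L)=-195/16 = (9·(20/3)²/(2·10)+(-195/16))/10000 = 1/1280 rad
Superposition: θ = Σ θ_i = 3876899/194400000 rad ≈ 0.019943 rad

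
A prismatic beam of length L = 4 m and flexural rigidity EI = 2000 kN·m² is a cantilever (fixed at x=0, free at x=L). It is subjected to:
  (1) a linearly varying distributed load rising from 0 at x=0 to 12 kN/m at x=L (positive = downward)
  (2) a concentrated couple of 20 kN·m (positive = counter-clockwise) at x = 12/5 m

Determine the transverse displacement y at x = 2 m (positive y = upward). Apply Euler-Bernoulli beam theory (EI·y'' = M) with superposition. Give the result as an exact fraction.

y(2) = -71/2500 m

Load 1 — triangular load w₀=12 kN/m (0→w₀ over full span):
  y_1 = (w₀Lx³/12-w₀L²x²/6-w₀x⁵/(120L))/EI = (12·4·2³/12-12·4²·2²/6-12·2⁵/(120·4))/2000 = -121/2500 m
Load 2 — applied couple M₀=20 kN·m at a=12/5 m (b=L-a=8/5):
  y_2 = M₀x²/(2EI)  [x≤a] = 20·2²/(2·2000) = 1/50 m
Superposition: y = Σ y_i = -71/2500 m ≈ -0.028400 m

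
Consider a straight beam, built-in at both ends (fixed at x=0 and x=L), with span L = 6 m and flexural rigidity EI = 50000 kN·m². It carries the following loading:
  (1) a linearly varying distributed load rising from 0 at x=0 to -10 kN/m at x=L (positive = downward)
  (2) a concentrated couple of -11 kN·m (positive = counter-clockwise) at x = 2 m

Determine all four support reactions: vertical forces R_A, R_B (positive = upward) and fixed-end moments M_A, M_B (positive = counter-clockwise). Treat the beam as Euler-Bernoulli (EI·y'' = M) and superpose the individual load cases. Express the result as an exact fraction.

Load 1 — triangular load w₀=-10 kN/m (0→w₀ over full span):
  R_A = 3w₀L/20 = 3·(-10)·6/20 = -9 kN
  M_A = w₀L²/30 = (-10)·6²/30 = -12 kN·m
  R_B = 7w₀L/20 = 7·(-10)·6/20 = -21 kN
  M_B = -w₀L²/20 = -(-10)·6²/20 = 18 kN·m
Load 2 — applied couple M₀=-11 kN·m at a=2 m (b=L-a=4):
  R_A = 6M₀ab/L³ = 6·(-11)·2·4/6³ = -22/9 kN
  M_A = M₀b(2a-b)/L² = (-11)·4·(2·2-4)/6² = 0 kN·m
  R_B = -6M₀ab/L³ = -6·(-11)·2·4/6³ = 22/9 kN
  M_B = M₀a(2b-a)/L² = (-11)·2·(2·4-2)/6² = -11/3 kN·m
Superposition: R_A = -103/9 kN, M_A = -12 kN·m, R_B = -167/9 kN, M_B = 43/3 kN·m

R_A = -103/9 kN, M_A = -12 kN·m, R_B = -167/9 kN, M_B = 43/3 kN·m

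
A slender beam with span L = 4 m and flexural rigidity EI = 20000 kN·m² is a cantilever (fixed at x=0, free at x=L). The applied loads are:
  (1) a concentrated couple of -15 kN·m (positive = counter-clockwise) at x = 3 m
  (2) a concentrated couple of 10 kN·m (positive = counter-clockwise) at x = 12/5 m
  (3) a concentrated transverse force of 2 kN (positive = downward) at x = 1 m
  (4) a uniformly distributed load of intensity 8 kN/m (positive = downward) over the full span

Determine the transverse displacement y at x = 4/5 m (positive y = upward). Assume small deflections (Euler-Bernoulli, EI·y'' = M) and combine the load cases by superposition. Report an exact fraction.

Load 1 — applied couple M₀=-15 kN·m at a=3 m (b=L-a=1):
  y_1 = M₀x²/(2EI)  [x≤a] = (-15)·(4/5)²/(2·20000) = -3/12500 m
Load 2 — applied couple M₀=10 kN·m at a=12/5 m (b=L-a=8/5):
  y_2 = M₀x²/(2EI)  [x≤a] = 10·(4/5)²/(2·20000) = 1/6250 m
Load 3 — point force P=2 kN at a=1 m (b=L-a=3):
  y_3 = -Px²(3a-x)/(6EI)  [x≤a] = -2·(4/5)²·(3·1-(4/5))/(6·20000) = -11/468750 m
Load 4 — uniform load w=8 kN/m over full span:
  y_4 = -wx²(x²-4Lx+6L²)/(24EI) = -8·(4/5)²·((4/5)²-4·4·(4/5)+6·4²)/(24·20000) = -1048/1171875 m
Superposition: y = Σ y_i = -1559/1562500 m ≈ -0.000998 m

y(4/5) = -1559/1562500 m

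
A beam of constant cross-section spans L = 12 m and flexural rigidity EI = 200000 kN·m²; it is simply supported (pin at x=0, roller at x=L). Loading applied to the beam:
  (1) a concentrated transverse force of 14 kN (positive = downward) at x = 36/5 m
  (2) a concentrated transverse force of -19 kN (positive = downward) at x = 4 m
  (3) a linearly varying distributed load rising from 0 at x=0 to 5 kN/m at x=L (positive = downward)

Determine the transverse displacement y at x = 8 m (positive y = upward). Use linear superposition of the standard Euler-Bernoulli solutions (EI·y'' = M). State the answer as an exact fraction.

y(8) = -19619/7031250 m

Load 1 — point force P=14 kN at a=36/5 m (b=L-a=24/5):
  y_1 = -Pa(L-x)(2Lx-a²-x²)/(6LEI)  [x>a] = -14·(36/5)·(12-8)·(2·12·8-(36/5)²-8²)/(6·12·200000) = -833/390625 m
Load 2 — point force P=-19 kN at a=4 m (b=L-a=8):
  y_2 = -Pa(L-x)(2Lx-a²-x²)/(6LEI)  [x>a] = -(-19)·4·(12-8)·(2·12·8-4²-8²)/(6·12·200000) = 133/56250 m
Load 3 — triangular load w₀=5 kN/m (0→w₀ over full span):
  y_3 = -w₀x(7L⁴-10L²x²+3x⁴)/(360LEI) = -5·8·(7·12⁴-10·12²·8²+3·8⁴)/(360·12·200000) = -17/5625 m
Superposition: y = Σ y_i = -19619/7031250 m ≈ -0.002790 m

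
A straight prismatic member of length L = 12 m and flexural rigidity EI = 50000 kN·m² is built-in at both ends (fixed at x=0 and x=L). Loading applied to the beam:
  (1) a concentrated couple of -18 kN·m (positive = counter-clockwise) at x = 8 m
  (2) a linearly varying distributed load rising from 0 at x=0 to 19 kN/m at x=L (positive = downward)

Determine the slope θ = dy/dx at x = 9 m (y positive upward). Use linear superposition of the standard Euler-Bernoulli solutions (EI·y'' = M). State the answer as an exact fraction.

Load 1 — applied couple M₀=-18 kN·m at a=8 m (b=L-a=4):
  θ_1 = (R_Ax²/2 - M_Ax - M₀(x-a))/EI  [x>a] with R_A=-2, M_A=-6 = ((-2)·9²/2 - (-6)·9 - (-18)·(9-8))/50000 = -9/50000 rad
Load 2 — triangular load w₀=19 kN/m (0→w₀ over full span):
  θ_2 = -w₀(2x(L-x)(L-2x)(x+2L)+x²(L-x)²)/(120LEI) = -19·(2·9·(12-9)·(12-2·9)·(9+2·12)+9²·(12-9)²)/(120·12·50000) = 21033/8000000 rad
Superposition: θ = Σ θ_i = 19593/8000000 rad ≈ 0.002449 rad

θ(9) = 19593/8000000 rad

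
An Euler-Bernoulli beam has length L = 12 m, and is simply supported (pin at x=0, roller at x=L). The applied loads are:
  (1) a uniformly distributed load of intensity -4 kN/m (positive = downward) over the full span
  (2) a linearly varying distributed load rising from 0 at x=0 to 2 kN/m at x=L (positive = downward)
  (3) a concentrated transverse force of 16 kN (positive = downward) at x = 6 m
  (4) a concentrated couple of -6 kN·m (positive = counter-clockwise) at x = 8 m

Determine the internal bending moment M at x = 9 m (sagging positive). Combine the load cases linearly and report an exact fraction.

Load 1 — uniform load w=-4 kN/m over full span:
  M_1 = wx(L-x)/2 = (-4)·9·(12-9)/2 = -54 kN·m
Load 2 — triangular load w₀=2 kN/m (0→w₀ over full span):
  M_2 = w₀Lx/6 - w₀x³/(6L) = 2·12·9/6 - 2·9³/(6·12) = 63/4 kN·m
Load 3 — point force P=16 kN at a=6 m (b=L-a=6):
  M_3 = Pa(L-x)/L  [x>a] = 16·6·(12-9)/12 = 24 kN·m
Load 4 — applied couple M₀=-6 kN·m at a=8 m (b=L-a=4):
  M_4 = M₀x/L - M₀  [x>a] = (-6)·9/12 - (-6) = 3/2 kN·m
Superposition: M = Σ M_i = -51/4 kN·m ≈ -12.750000 kN·m

M(9) = -51/4 kN·m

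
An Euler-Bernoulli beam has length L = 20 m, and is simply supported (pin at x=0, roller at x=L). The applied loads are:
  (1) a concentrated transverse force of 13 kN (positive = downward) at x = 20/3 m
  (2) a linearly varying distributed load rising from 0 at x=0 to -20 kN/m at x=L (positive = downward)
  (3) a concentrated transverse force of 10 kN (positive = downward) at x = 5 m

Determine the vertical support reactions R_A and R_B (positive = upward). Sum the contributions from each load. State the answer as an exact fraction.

Load 1 — point force P=13 kN at a=20/3 m (b=L-a=40/3):
  R_A = Pb/L = 13·(40/3)/20 = 26/3 kN
  R_B = Pa/L = 13·(20/3)/20 = 13/3 kN
Load 2 — triangular load w₀=-20 kN/m (0→w₀ over full span):
  R_A = w₀L/6 = (-20)·20/6 = -200/3 kN
  R_B = w₀L/3 = (-20)·20/3 = -400/3 kN
Load 3 — point force P=10 kN at a=5 m (b=L-a=15):
  R_A = Pb/L = 10·15/20 = 15/2 kN
  R_B = Pa/L = 10·5/20 = 5/2 kN
Superposition: R_A = -101/2 kN, R_B = -253/2 kN

R_A = -101/2 kN, R_B = -253/2 kN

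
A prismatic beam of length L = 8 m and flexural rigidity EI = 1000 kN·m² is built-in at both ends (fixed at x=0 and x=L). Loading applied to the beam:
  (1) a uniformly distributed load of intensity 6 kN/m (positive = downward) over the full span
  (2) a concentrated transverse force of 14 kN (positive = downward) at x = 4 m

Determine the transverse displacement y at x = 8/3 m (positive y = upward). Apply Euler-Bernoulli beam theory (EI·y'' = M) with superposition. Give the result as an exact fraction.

Load 1 — uniform load w=6 kN/m over full span:
  y_1 = -wx²(L-x)²/(24EI) = -6·(8/3)²·(8-(8/3))²/(24·1000) = -512/10125 m
Load 2 — point force P=14 kN at a=4 m (b=L-a=4):
  y_2 = -Pb²x²(3aL-(3a+b)x)/(6L³EI)  [x≤a] = -14·4²·(8/3)²·(3·4·8-(3·4+4)·(8/3))/(6·8³·1000) = -56/2025 m
Superposition: y = Σ y_i = -88/1125 m ≈ -0.078222 m

y(8/3) = -88/1125 m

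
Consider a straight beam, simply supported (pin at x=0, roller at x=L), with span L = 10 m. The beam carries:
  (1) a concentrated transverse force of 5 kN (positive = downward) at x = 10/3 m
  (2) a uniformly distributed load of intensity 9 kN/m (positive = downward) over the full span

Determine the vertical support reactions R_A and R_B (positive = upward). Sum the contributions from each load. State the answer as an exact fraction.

R_A = 145/3 kN, R_B = 140/3 kN

Load 1 — point force P=5 kN at a=10/3 m (b=L-a=20/3):
  R_A = Pb/L = 5·(20/3)/10 = 10/3 kN
  R_B = Pa/L = 5·(10/3)/10 = 5/3 kN
Load 2 — uniform load w=9 kN/m over full span:
  R_A = wL/2 = 9·10/2 = 45 kN
  R_B = wL/2 = 9·10/2 = 45 kN
Superposition: R_A = 145/3 kN, R_B = 140/3 kN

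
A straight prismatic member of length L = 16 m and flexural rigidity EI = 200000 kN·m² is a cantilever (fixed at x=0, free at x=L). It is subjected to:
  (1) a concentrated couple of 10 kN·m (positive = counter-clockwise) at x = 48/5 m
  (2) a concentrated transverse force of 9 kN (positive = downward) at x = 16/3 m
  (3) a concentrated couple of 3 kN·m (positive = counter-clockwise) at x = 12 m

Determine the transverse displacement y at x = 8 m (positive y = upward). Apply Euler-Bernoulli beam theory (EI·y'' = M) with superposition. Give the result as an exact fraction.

Load 1 — applied couple M₀=10 kN·m at a=48/5 m (b=L-a=32/5):
  y_1 = M₀x²/(2EI)  [x≤a] = 10·8²/(2·200000) = 1/625 m
Load 2 — point force P=9 kN at a=16/3 m (b=L-a=32/3):
  y_2 = -Pa²(3x-a)/(6EI)  [x>a] = -9·(16/3)²·(3·8-(16/3))/(6·200000) = -112/28125 m
Load 3 — applied couple M₀=3 kN·m at a=12 m (b=L-a=4):
  y_3 = M₀x²/(2EI)  [x≤a] = 3·8²/(2·200000) = 3/6250 m
Superposition: y = Σ y_i = -107/56250 m ≈ -0.001902 m

y(8) = -107/56250 m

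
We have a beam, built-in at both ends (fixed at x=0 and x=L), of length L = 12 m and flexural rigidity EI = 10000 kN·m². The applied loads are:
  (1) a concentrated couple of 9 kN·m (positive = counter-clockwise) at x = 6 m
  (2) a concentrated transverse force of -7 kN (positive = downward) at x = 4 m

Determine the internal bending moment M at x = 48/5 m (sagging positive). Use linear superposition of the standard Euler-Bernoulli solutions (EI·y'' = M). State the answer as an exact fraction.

Load 1 — applied couple M₀=9 kN·m at a=6 m (b=L-a=6):
  M_1 = R_Ax - M_A - M₀  [x>a] with R_A=9/8, M_A=9/4 = (9/8)·(48/5) - (9/4) - 9 = -9/20 kN·m
Load 2 — point force P=-7 kN at a=4 m (b=L-a=8):
  M_2 = Pa²(a+3b)(L-x)/L³ - Pa²b/L²  [x>a] = (-7)·4²·(4+3·8)·(12-(48/5))/12³ - (-7)·4²·8/12² = 28/15 kN·m
Superposition: M = Σ M_i = 17/12 kN·m ≈ 1.416667 kN·m

M(48/5) = 17/12 kN·m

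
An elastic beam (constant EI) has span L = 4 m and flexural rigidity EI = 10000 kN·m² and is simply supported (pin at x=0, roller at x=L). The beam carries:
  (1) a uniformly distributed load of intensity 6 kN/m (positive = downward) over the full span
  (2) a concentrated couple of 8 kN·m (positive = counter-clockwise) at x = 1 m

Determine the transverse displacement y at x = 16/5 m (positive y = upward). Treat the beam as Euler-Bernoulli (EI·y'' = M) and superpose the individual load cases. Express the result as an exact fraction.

Load 1 — uniform load w=6 kN/m over full span:
  y_1 = -wx(L³-2Lx²+x³)/(24EI) = -6·(16/5)·(4³-2·4·(16/5)²+(16/5)³)/(24·10000) = -464/390625 m
Load 2 — applied couple M₀=8 kN·m at a=1 m (b=L-a=3):
  y_2 = (M₀x³/(6L)-M₀(x-a)²/2+C₁x)/EI  [x>a] with C₁=M₀(3b²-L²)/(6L)=11/3 = (8·(16/5)³/(6·4)-8·((16/5)-1)²/2+(11/3)·(16/5))/10000 = 103/312500 m
Superposition: y = Σ y_i = -1341/1562500 m ≈ -0.000858 m

y(16/5) = -1341/1562500 m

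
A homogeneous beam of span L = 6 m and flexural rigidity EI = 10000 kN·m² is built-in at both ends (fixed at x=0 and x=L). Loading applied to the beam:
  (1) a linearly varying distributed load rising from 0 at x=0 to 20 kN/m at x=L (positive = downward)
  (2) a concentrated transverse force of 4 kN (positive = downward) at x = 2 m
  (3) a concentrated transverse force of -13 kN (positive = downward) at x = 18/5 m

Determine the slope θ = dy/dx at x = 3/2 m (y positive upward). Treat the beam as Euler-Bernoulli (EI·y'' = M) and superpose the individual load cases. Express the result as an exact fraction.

Load 1 — triangular load w₀=20 kN/m (0→w₀ over full span):
  θ_1 = -w₀(2x(L-x)(L-2x)(x+2L)+x²(L-x)²)/(120LEI) = -20·(2·(3/2)·(6-(3/2))·(6-2·(3/2))·((3/2)+2·6)+(3/2)²·(6-(3/2))²)/(120·6·10000) = -1053/640000 rad
Load 2 — point force P=4 kN at a=2 m (b=L-a=4):
  θ_2 = -Pb²x(2aL-(3a+b)x)/(2L³EI)  [x≤a] = -4·4²·(3/2)·(2·2·6-(3·2+4)·(3/2))/(2·6³·10000) = -1/5000 rad
Load 3 — point force P=-13 kN at a=18/5 m (b=L-a=12/5):
  θ_3 = -Pb²x(2aL-(3a+b)x)/(2L³EI)  [x≤a] = -(-13)·(12/5)²·(3/2)·(2·(18/5)·6-(3·(18/5)+(12/5))·(3/2))/(2·6³·10000) = 1521/2500000 rad
Superposition: θ = Σ θ_i = -98953/80000000 rad ≈ -0.001237 rad

θ(3/2) = -98953/80000000 rad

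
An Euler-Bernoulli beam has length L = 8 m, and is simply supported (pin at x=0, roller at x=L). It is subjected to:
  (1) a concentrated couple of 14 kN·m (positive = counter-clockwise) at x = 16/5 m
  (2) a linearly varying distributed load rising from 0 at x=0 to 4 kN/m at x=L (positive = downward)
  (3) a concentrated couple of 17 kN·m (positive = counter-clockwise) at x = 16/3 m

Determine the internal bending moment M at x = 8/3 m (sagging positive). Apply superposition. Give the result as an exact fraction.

Load 1 — applied couple M₀=14 kN·m at a=16/5 m (b=L-a=24/5):
  M_1 = M₀x/L  [x≤a] = 14·(8/3)/8 = 14/3 kN·m
Load 2 — triangular load w₀=4 kN/m (0→w₀ over full span):
  M_2 = w₀Lx/6 - w₀x³/(6L) = 4·8·(8/3)/6 - 4·(8/3)³/(6·8) = 1024/81 kN·m
Load 3 — applied couple M₀=17 kN·m at a=16/3 m (b=L-a=8/3):
  M_3 = M₀x/L  [x≤a] = 17·(8/3)/8 = 17/3 kN·m
Superposition: M = Σ M_i = 1861/81 kN·m ≈ 22.975309 kN·m

M(8/3) = 1861/81 kN·m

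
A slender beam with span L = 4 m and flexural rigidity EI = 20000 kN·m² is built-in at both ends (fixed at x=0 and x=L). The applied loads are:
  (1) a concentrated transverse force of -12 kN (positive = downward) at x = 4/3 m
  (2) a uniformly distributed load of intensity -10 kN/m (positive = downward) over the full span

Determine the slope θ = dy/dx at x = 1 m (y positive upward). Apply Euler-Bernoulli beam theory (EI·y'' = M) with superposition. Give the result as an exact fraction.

θ(1) = 23/60000 rad

Load 1 — point force P=-12 kN at a=4/3 m (b=L-a=8/3):
  θ_1 = -Pb²x(2aL-(3a+b)x)/(2L³EI)  [x≤a] = -(-12)·(8/3)²·1·(2·(4/3)·4-(3·(4/3)+(8/3))·1)/(2·4³·20000) = 1/7500 rad
Load 2 — uniform load w=-10 kN/m over full span:
  θ_2 = -wx(L-x)(L-2x)/(12EI) = -(-10)·1·(4-1)·(4-2·1)/(12·20000) = 1/4000 rad
Superposition: θ = Σ θ_i = 23/60000 rad ≈ 0.000383 rad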